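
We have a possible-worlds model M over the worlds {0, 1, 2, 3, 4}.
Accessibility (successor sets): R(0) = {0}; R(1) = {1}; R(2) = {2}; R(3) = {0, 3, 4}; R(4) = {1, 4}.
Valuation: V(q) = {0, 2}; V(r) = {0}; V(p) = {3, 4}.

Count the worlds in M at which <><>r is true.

2

Recall that <>ψ holds at a world iff ψ holds at some accessible world.
Let φ = <><>r. Evaluate φ at each world:
  0 (successors {0}): φ is true.
  1 (successors {1}): φ is false.
  2 (successors {2}): φ is false.
  3 (successors {0, 3, 4}): φ is true.
  4 (successors {1, 4}): φ is false.
For instance, at 3:
  At 3: <><>r requires <>r at some successor in {0, 3, 4}.
    <>r holds at 0, so <><>r is true at 3.
      At 0: <>r requires r at some successor in {0}.
        r holds at 0, so <>r is true at 0.
Satisfying worlds: {0, 3}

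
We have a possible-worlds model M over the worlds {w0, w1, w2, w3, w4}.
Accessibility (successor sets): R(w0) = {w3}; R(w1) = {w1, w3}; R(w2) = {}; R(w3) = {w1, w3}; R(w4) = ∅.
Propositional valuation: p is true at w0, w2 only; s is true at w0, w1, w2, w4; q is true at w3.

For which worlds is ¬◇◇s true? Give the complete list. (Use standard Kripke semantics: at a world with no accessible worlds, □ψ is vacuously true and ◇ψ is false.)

Recall that ◇ψ holds at a world iff ψ holds at some accessible world.
Let φ = ¬◇◇s. Evaluate φ at each world:
  w0 (successors {w3}): φ is false.
  w1 (successors {w1, w3}): φ is false.
  w2 (successors ∅): φ is true.
  w3 (successors {w1, w3}): φ is false.
  w4 (successors ∅): φ is true.
For instance, at w0:
  At w0: ◇◇s is true, so ¬◇◇s is false.
    At w0: ◇◇s requires ◇s at some successor in {w3}.
      ◇s holds at w3, so ◇◇s is true at w0.
Satisfying worlds: {w2, w4}

w2, w4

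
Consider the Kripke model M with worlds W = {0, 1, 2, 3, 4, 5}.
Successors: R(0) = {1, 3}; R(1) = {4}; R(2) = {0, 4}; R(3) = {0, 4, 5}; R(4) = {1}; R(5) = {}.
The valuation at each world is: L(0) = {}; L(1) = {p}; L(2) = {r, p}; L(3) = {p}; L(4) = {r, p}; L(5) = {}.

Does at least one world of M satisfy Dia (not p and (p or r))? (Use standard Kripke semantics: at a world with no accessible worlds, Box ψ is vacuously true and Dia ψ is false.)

Recall that Dia ψ holds at a world iff ψ holds at some accessible world.
Let φ = Dia (not p and (p or r)). Evaluate φ at each world:
  0 (successors {1, 3}): φ is false.
  1 (successors {4}): φ is false.
  2 (successors {0, 4}): φ is false.
  3 (successors {0, 4, 5}): φ is false.
  4 (successors {1}): φ is false.
  5 (successors ∅): φ is false.
For instance, at 0:
  At 0: Dia (not p and (p or r)) requires not p and (p or r) at some successor in {1, 3}.
    At 1: not p and (p or r) is false.
    At 3: not p and (p or r) is false.
  So Dia (not p and (p or r)) is false at 0.

No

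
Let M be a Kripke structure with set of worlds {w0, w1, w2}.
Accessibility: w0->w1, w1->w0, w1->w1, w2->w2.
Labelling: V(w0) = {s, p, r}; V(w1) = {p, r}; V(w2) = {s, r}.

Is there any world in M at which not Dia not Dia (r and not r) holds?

No

Let φ = not Dia not Dia (r and not r). Evaluate φ at each world:
  w0 (successors {w1}): φ is false.
  w1 (successors {w0, w1}): φ is false.
  w2 (successors {w2}): φ is false.
For instance, at w0:
  At w0: Dia not Dia (r and not r) is true, so not Dia not Dia (r and not r) is false.
    At w0: Dia not Dia (r and not r) requires not Dia (r and not r) at some successor in {w1}.
      not Dia (r and not r) holds at w1, so Dia not Dia (r and not r) is true at w0.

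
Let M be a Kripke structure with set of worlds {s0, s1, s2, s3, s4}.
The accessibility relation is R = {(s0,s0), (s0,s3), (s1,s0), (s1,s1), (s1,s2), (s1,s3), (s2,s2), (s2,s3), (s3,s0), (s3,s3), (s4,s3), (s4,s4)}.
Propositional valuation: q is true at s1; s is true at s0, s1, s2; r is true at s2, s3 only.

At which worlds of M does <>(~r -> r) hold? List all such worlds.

s0, s1, s2, s3, s4

Let φ = <>(~r -> r). Evaluate φ at each world:
  s0 (successors {s0, s3}): φ is true.
  s1 (successors {s0, s1, s2, s3}): φ is true.
  s2 (successors {s2, s3}): φ is true.
  s3 (successors {s0, s3}): φ is true.
  s4 (successors {s3, s4}): φ is true.
For instance, at s0:
  At s0: <>(~r -> r) requires ~r -> r at some successor in {s0, s3}.
    ~r -> r holds at s3, so <>(~r -> r) is true at s0.
Satisfying worlds: {s0, s1, s2, s3, s4}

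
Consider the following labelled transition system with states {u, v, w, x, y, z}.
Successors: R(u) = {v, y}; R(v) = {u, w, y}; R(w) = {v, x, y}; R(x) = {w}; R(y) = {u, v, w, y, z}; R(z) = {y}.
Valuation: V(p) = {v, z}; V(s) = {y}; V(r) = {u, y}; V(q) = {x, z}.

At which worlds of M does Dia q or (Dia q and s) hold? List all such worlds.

w, y

Let φ = Dia q or (Dia q and s). Evaluate φ at each world:
  u (successors {v, y}): φ is false.
  v (successors {u, w, y}): φ is false.
  w (successors {v, x, y}): φ is true.
  x (successors {w}): φ is false.
  y (successors {u, v, w, y, z}): φ is true.
  z (successors {y}): φ is false.
For instance, at x:
  At x: Dia q is false, Dia q and s is false, so Dia q or (Dia q and s) is false.
    At x: Dia q requires q at some successor in {w}.
      At w: q is false.
    So Dia q is false at x.
    At x: Dia q is false, s is false, so Dia q and s is false.
      At x: Dia q requires q at some successor in {w}.
        At w: q is false.
      So Dia q is false at x.
Satisfying worlds: {w, y}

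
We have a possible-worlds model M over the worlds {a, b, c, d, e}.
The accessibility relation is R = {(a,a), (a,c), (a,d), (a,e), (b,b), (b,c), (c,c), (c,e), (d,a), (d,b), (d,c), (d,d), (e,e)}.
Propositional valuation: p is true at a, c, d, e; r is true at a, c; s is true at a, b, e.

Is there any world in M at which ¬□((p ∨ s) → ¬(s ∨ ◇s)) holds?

Yes

Recall that □ψ holds at a world iff ψ holds at every accessible world, and ◇ψ holds iff ψ holds at some accessible world.
Let φ = ¬□((p ∨ s) → ¬(s ∨ ◇s)). Evaluate φ at each world:
  a (successors {a, c, d, e}): φ is true.
  b (successors {b, c}): φ is true.
  c (successors {c, e}): φ is true.
  d (successors {a, b, c, d}): φ is true.
  e (successors {e}): φ is true.
Detail at a (witness):
  At a: □((p ∨ s) → ¬(s ∨ ◇s)) is false, so ¬□((p ∨ s) → ¬(s ∨ ◇s)) is true.
    At a: □((p ∨ s) → ¬(s ∨ ◇s)) requires (p ∨ s) → ¬(s ∨ ◇s) at every successor {a, c, d, e}.
      (p ∨ s) → ¬(s ∨ ◇s) fails at a, so □((p ∨ s) → ¬(s ∨ ◇s)) is false at a.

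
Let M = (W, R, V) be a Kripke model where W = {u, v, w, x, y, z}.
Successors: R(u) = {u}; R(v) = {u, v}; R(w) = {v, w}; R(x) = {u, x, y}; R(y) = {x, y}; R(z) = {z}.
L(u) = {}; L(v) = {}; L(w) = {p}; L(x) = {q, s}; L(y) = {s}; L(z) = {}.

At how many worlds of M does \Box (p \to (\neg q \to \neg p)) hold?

5

Let φ = \Box (p \to (\neg q \to \neg p)). Evaluate φ at each world:
  u (successors {u}): φ is true.
  v (successors {u, v}): φ is true.
  w (successors {v, w}): φ is false.
  x (successors {u, x, y}): φ is true.
  y (successors {x, y}): φ is true.
  z (successors {z}): φ is true.
For instance, at y:
  At y: \Box (p \to (\neg q \to \neg p)) requires p \to (\neg q \to \neg p) at every successor {x, y}.
    At x: p \to (\neg q \to \neg p) is true.
    At y: p \to (\neg q \to \neg p) is true.
  So \Box (p \to (\neg q \to \neg p)) is true at y.
Satisfying worlds: {u, v, x, y, z}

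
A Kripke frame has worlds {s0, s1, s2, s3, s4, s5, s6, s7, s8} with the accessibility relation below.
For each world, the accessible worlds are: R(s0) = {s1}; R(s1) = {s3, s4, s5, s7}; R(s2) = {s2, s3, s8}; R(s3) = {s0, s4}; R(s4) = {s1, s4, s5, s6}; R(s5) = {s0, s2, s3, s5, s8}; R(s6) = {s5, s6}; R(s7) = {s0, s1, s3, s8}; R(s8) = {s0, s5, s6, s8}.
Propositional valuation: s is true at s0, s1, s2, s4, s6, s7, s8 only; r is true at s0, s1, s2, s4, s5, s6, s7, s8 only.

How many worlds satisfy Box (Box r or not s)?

Recall that Box ψ holds at a world iff ψ holds at every accessible world, and Dia ψ holds iff ψ holds at some accessible world.
Let φ = Box (Box r or not s). Evaluate φ at each world:
  s0 (successors {s1}): φ is false.
  s1 (successors {s3, s4, s5, s7}): φ is false.
  s2 (successors {s2, s3, s8}): φ is false.
  s3 (successors {s0, s4}): φ is true.
  s4 (successors {s1, s4, s5, s6}): φ is false.
  s5 (successors {s0, s2, s3, s5, s8}): φ is false.
  s6 (successors {s5, s6}): φ is true.
  s7 (successors {s0, s1, s3, s8}): φ is false.
  s8 (successors {s0, s5, s6, s8}): φ is true.
For instance, at s0:
  At s0: Box (Box r or not s) requires Box r or not s at every successor {s1}.
    Box r or not s fails at s1, so Box (Box r or not s) is false at s0.
      At s1: Box r is false, not s is false, so Box r or not s is false.
Satisfying worlds: {s3, s6, s8}

3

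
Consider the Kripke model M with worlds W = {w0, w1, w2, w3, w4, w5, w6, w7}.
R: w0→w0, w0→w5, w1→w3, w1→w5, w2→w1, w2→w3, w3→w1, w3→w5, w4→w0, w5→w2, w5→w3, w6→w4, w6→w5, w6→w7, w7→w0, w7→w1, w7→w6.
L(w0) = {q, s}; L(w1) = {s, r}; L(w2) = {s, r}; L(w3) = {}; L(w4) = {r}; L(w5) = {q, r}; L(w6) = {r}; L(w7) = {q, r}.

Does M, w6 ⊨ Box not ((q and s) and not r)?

Recall that Box ψ holds at a world iff ψ holds at every accessible world, and Dia ψ holds iff ψ holds at some accessible world.
At w6: Box not ((q and s) and not r) requires not ((q and s) and not r) at every successor {w4, w5, w7}.
  At w4: not ((q and s) and not r) is true.
  At w5: not ((q and s) and not r) is true.
  At w7: not ((q and s) and not r) is true.
So Box not ((q and s) and not r) is true at w6.

Yes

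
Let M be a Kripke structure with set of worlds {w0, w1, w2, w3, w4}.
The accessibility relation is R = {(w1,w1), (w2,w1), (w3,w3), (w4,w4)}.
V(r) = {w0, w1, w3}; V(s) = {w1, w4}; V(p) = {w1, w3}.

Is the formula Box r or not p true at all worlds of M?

Yes

Let φ = Box r or not p. Evaluate φ at each world:
  w0 (successors ∅): φ is true.
  w1 (successors {w1}): φ is true.
  w2 (successors {w1}): φ is true.
  w3 (successors {w3}): φ is true.
  w4 (successors {w4}): φ is true.
For instance, at w3:
  At w3: Box r is true, not p is false, so Box r or not p is true.
    At w3: Box r requires r at every successor {w3}.
      At w3: r is true.
    So Box r is true at w3.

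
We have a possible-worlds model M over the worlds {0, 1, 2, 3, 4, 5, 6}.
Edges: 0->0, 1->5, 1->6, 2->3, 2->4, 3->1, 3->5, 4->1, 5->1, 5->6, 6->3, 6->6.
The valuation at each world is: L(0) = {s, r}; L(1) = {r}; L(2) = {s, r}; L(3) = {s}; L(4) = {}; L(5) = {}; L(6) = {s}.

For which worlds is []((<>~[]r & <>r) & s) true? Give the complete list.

none

Recall that []ψ holds at a world iff ψ holds at every accessible world, and <>ψ holds iff ψ holds at some accessible world.
Let φ = []((<>~[]r & <>r) & s). Evaluate φ at each world:
  0 (successors {0}): φ is false.
  1 (successors {5, 6}): φ is false.
  2 (successors {3, 4}): φ is false.
  3 (successors {1, 5}): φ is false.
  4 (successors {1}): φ is false.
  5 (successors {1, 6}): φ is false.
  6 (successors {3, 6}): φ is false.
For instance, at 3:
  At 3: []((<>~[]r & <>r) & s) requires (<>~[]r & <>r) & s at every successor {1, 5}.
    (<>~[]r & <>r) & s fails at 1, so []((<>~[]r & <>r) & s) is false at 3.
      At 1: <>~[]r & <>r is false, s is false, so (<>~[]r & <>r) & s is false.
Satisfying worlds: none.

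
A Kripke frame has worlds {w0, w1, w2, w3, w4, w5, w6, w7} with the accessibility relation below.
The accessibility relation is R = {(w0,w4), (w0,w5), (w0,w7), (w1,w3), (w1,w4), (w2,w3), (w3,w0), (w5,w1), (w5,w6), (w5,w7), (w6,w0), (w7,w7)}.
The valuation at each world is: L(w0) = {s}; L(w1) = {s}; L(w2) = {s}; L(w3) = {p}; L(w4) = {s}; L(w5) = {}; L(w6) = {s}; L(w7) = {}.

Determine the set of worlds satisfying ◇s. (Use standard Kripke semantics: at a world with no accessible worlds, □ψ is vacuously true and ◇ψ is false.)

w0, w1, w3, w5, w6

Let φ = ◇s. Evaluate φ at each world:
  w0 (successors {w4, w5, w7}): φ is true.
  w1 (successors {w3, w4}): φ is true.
  w2 (successors {w3}): φ is false.
  w3 (successors {w0}): φ is true.
  w4 (successors ∅): φ is false.
  w5 (successors {w1, w6, w7}): φ is true.
  w6 (successors {w0}): φ is true.
  w7 (successors {w7}): φ is false.
For instance, at w6:
  At w6: ◇s requires s at some successor in {w0}.
    s holds at w0, so ◇s is true at w6.
Satisfying worlds: {w0, w1, w3, w5, w6}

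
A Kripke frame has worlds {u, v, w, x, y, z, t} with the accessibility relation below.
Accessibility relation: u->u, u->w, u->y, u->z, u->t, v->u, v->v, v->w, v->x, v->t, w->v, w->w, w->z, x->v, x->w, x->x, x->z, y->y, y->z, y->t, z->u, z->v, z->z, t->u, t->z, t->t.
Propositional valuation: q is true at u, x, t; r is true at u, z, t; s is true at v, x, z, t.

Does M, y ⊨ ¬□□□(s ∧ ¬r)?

Recall that □ψ holds at a world iff ψ holds at every accessible world, and ◇ψ holds iff ψ holds at some accessible world.
At y: □□□(s ∧ ¬r) is false, so ¬□□□(s ∧ ¬r) is true.
  At y: □□□(s ∧ ¬r) requires □□(s ∧ ¬r) at every successor {y, z, t}.
    □□(s ∧ ¬r) fails at y, so □□□(s ∧ ¬r) is false at y.
      At y: □□(s ∧ ¬r) requires □(s ∧ ¬r) at every successor {y, z, t}.
        □(s ∧ ¬r) fails at y, so □□(s ∧ ¬r) is false at y.

Yes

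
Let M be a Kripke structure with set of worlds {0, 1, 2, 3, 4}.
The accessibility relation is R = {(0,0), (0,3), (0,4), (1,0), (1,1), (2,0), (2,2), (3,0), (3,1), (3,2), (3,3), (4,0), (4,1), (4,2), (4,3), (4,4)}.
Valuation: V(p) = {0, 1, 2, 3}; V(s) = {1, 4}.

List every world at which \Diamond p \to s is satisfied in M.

1, 4

Let φ = \Diamond p \to s. Evaluate φ at each world:
  0 (successors {0, 3, 4}): φ is false.
  1 (successors {0, 1}): φ is true.
  2 (successors {0, 2}): φ is false.
  3 (successors {0, 1, 2, 3}): φ is false.
  4 (successors {0, 1, 2, 3, 4}): φ is true.
For instance, at 2:
  At 2: \Diamond p is true, s is false, so \Diamond p \to s is false.
    At 2: \Diamond p requires p at some successor in {0, 2}.
      p holds at 0, so \Diamond p is true at 2.
Satisfying worlds: {1, 4}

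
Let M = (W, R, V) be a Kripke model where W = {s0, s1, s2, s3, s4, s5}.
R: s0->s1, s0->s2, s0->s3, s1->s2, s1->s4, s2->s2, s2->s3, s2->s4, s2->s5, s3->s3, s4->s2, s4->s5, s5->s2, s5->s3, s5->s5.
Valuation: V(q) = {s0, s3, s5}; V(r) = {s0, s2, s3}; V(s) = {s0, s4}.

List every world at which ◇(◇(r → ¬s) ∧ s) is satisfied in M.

Let φ = ◇(◇(r → ¬s) ∧ s). Evaluate φ at each world:
  s0 (successors {s1, s2, s3}): φ is false.
  s1 (successors {s2, s4}): φ is true.
  s2 (successors {s2, s3, s4, s5}): φ is true.
  s3 (successors {s3}): φ is false.
  s4 (successors {s2, s5}): φ is false.
  s5 (successors {s2, s3, s5}): φ is false.
For instance, at s4:
  At s4: ◇(◇(r → ¬s) ∧ s) requires ◇(r → ¬s) ∧ s at some successor in {s2, s5}.
    At s2: ◇(r → ¬s) ∧ s is false.
    At s5: ◇(r → ¬s) ∧ s is false.
  So ◇(◇(r → ¬s) ∧ s) is false at s4.
Satisfying worlds: {s1, s2}

s1, s2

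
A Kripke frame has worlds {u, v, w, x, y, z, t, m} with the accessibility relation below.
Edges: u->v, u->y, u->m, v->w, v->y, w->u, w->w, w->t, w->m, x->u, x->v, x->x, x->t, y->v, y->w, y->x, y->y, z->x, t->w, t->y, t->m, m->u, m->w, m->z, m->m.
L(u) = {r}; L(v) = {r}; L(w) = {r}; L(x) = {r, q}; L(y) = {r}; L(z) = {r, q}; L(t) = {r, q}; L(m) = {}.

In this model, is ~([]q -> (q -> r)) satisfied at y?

No

At y: []q -> (q -> r) is true, so ~([]q -> (q -> r)) is false.
  At y: []q is false, q -> r is true, so []q -> (q -> r) is true.
    At y: []q requires q at every successor {v, w, x, y}.
      q fails at v, so []q is false at y.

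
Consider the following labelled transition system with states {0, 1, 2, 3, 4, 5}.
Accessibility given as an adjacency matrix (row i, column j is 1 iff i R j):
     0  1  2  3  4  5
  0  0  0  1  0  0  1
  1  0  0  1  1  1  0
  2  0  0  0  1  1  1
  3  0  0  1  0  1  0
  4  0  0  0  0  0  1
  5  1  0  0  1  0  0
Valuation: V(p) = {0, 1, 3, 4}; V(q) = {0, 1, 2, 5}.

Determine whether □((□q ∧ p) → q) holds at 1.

Recall that □ψ holds at a world iff ψ holds at every accessible world, and ◇ψ holds iff ψ holds at some accessible world.
At 1: □((□q ∧ p) → q) requires (□q ∧ p) → q at every successor {2, 3, 4}.
  (□q ∧ p) → q fails at 4, so □((□q ∧ p) → q) is false at 1.
    At 4: □q ∧ p is true, q is false, so (□q ∧ p) → q is false.
      At 4: □q is true, p is true, so □q ∧ p is true.

No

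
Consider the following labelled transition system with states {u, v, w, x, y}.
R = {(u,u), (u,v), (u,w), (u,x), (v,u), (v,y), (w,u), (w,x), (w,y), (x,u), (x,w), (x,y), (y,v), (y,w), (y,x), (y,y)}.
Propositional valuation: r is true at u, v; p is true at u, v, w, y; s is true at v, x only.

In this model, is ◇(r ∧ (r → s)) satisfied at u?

Yes

Recall that ◇ψ holds at a world iff ψ holds at some accessible world.
At u: ◇(r ∧ (r → s)) requires r ∧ (r → s) at some successor in {u, v, w, x}.
  r ∧ (r → s) holds at v, so ◇(r ∧ (r → s)) is true at u.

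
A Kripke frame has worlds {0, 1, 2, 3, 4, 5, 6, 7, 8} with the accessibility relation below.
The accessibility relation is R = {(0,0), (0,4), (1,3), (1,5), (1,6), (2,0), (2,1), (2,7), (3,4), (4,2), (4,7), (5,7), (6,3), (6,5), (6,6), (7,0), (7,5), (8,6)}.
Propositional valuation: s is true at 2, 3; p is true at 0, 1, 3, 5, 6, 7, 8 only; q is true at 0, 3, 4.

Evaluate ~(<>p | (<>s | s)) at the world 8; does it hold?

No

At 8: <>p | (<>s | s) is true, so ~(<>p | (<>s | s)) is false.
  At 8: <>p is true, <>s | s is false, so <>p | (<>s | s) is true.
    At 8: <>p requires p at some successor in {6}.
      p holds at 6, so <>p is true at 8.
    At 8: <>s is false, s is false, so <>s | s is false.
      At 8: <>s requires s at some successor in {6}.
        At 6: s is false.
      So <>s is false at 8.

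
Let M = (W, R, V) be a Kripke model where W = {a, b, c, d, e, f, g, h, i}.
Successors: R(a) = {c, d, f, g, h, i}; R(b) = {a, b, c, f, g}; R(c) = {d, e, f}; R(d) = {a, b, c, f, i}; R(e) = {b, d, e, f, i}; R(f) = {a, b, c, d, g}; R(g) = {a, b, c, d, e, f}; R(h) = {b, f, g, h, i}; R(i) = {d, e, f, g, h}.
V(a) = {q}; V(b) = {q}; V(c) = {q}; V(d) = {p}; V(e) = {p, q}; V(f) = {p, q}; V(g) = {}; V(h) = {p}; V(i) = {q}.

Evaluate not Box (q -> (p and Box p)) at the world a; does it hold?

Yes

At a: Box (q -> (p and Box p)) is false, so not Box (q -> (p and Box p)) is true.
  At a: Box (q -> (p and Box p)) requires q -> (p and Box p) at every successor {c, d, f, g, h, i}.
    q -> (p and Box p) fails at c, so Box (q -> (p and Box p)) is false at a.
      At c: q is true, p and Box p is false, so q -> (p and Box p) is false.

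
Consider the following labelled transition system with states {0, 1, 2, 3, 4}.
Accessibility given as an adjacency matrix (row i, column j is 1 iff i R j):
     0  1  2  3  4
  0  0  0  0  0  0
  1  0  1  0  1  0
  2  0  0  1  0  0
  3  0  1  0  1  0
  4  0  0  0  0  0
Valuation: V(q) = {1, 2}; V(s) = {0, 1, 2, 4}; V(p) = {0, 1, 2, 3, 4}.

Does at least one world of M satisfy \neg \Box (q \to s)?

Let φ = \neg \Box (q \to s). Evaluate φ at each world:
  0 (successors ∅): φ is false.
  1 (successors {1, 3}): φ is false.
  2 (successors {2}): φ is false.
  3 (successors {1, 3}): φ is false.
  4 (successors ∅): φ is false.
For instance, at 3:
  At 3: \Box (q \to s) is true, so \neg \Box (q \to s) is false.
    At 3: \Box (q \to s) requires q \to s at every successor {1, 3}.
      At 1: q \to s is true.
      At 3: q \to s is true.
    So \Box (q \to s) is true at 3.

No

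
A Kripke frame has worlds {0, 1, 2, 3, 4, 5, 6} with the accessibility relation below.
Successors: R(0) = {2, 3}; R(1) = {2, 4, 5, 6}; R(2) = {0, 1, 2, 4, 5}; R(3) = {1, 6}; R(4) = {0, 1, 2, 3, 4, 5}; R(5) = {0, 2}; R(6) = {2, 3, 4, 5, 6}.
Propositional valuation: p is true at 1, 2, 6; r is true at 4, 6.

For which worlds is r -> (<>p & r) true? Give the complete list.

Let φ = r -> (<>p & r). Evaluate φ at each world:
  0 (successors {2, 3}): φ is true.
  1 (successors {2, 4, 5, 6}): φ is true.
  2 (successors {0, 1, 2, 4, 5}): φ is true.
  3 (successors {1, 6}): φ is true.
  4 (successors {0, 1, 2, 3, 4, 5}): φ is true.
  5 (successors {0, 2}): φ is true.
  6 (successors {2, 3, 4, 5, 6}): φ is true.
For instance, at 2:
  At 2: r is false, <>p & r is false, so r -> (<>p & r) is true.
    At 2: <>p is true, r is false, so <>p & r is false.
      At 2: <>p requires p at some successor in {0, 1, 2, 4, 5}.
        p holds at 1, so <>p is true at 2.
Satisfying worlds: {0, 1, 2, 3, 4, 5, 6}

0, 1, 2, 3, 4, 5, 6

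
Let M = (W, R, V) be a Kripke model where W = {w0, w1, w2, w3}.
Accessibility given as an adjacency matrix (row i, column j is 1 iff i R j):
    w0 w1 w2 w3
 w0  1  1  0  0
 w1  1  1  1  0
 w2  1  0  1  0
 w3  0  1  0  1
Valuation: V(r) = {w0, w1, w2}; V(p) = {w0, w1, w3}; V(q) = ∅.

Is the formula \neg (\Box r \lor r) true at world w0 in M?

Recall that \Box ψ holds at a world iff ψ holds at every accessible world, and \Diamond ψ holds iff ψ holds at some accessible world.
At w0: \Box r \lor r is true, so \neg (\Box r \lor r) is false.
  At w0: \Box r is true, r is true, so \Box r \lor r is true.
    At w0: \Box r requires r at every successor {w0, w1}.
      At w0: r is true.
      At w1: r is true.
    So \Box r is true at w0.

No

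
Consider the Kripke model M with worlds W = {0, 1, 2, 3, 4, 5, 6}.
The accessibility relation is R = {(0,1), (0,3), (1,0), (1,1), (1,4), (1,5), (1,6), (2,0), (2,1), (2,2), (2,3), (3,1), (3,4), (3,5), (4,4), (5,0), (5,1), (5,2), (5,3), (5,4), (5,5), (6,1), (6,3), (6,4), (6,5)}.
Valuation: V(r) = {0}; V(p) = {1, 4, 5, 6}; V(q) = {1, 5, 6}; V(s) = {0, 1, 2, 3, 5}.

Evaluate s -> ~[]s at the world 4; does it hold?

Yes

At 4: s is false, ~[]s is true, so s -> ~[]s is true.
  At 4: []s is false, so ~[]s is true.
    At 4: []s requires s at every successor {4}.
      s fails at 4, so []s is false at 4.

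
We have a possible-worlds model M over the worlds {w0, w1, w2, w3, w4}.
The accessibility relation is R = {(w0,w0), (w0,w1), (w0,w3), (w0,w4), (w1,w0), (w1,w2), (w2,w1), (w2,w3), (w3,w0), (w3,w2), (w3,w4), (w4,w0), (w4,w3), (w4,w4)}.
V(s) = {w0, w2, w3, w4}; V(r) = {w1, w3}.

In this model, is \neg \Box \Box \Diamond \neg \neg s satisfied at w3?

At w3: \Box \Box \Diamond \neg \neg s is true, so \neg \Box \Box \Diamond \neg \neg s is false.
  At w3: \Box \Box \Diamond \neg \neg s requires \Box \Diamond \neg \neg s at every successor {w0, w2, w4}.
      At w0: \Box \Diamond \neg \neg s requires \Diamond \neg \neg s at every successor {w0, w1, w3, w4}.
        At w0: \Diamond \neg \neg s is true.
        At w1: \Diamond \neg \neg s is true.
        At w3: \Diamond \neg \neg s is true.
        At w4: \Diamond \neg \neg s is true.
      So \Box \Diamond \neg \neg s is true at w0.
      At w2: \Box \Diamond \neg \neg s requires \Diamond \neg \neg s at every successor {w1, w3}.
        At w1: \Diamond \neg \neg s is true.
        At w3: \Diamond \neg \neg s is true.
      So \Box \Diamond \neg \neg s is true at w2.
      At w4: \Box \Diamond \neg \neg s requires \Diamond \neg \neg s at every successor {w0, w3, w4}.
        At w0: \Diamond \neg \neg s is true.
        At w3: \Diamond \neg \neg s is true.
        At w4: \Diamond \neg \neg s is true.
      So \Box \Diamond \neg \neg s is true at w4.
  So \Box \Box \Diamond \neg \neg s is true at w3.

No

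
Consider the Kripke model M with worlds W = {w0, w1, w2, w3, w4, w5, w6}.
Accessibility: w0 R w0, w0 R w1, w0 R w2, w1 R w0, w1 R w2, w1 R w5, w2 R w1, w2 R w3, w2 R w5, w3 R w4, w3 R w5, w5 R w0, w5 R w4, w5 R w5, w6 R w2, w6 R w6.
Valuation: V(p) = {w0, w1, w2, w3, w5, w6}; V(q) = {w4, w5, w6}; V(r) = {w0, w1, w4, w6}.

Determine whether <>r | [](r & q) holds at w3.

Yes

Recall that []ψ holds at a world iff ψ holds at every accessible world, and <>ψ holds iff ψ holds at some accessible world.
At w3: <>r is true, [](r & q) is false, so <>r | [](r & q) is true.
  At w3: <>r requires r at some successor in {w4, w5}.
    r holds at w4, so <>r is true at w3.
  At w3: [](r & q) requires r & q at every successor {w4, w5}.
    r & q fails at w5, so [](r & q) is false at w3.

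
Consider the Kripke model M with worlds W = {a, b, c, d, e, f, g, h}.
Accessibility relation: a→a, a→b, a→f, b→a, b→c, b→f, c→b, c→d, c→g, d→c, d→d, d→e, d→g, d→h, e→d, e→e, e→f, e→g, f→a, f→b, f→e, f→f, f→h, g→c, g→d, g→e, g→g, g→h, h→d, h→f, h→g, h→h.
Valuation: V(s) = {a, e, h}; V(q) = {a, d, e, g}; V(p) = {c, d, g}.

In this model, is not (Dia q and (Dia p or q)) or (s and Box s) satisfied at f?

Yes

At f: not (Dia q and (Dia p or q)) is true, s and Box s is false, so not (Dia q and (Dia p or q)) or (s and Box s) is true.
  At f: Dia q and (Dia p or q) is false, so not (Dia q and (Dia p or q)) is true.
    At f: Dia q is true, Dia p or q is false, so Dia q and (Dia p or q) is false.
      At f: Dia q requires q at some successor in {a, b, e, f, h}.
        q holds at a, so Dia q is true at f.
      At f: Dia p is false, q is false, so Dia p or q is false.
  At f: s is false, Box s is false, so s and Box s is false.
    At f: Box s requires s at every successor {a, b, e, f, h}.
      s fails at b, so Box s is false at f.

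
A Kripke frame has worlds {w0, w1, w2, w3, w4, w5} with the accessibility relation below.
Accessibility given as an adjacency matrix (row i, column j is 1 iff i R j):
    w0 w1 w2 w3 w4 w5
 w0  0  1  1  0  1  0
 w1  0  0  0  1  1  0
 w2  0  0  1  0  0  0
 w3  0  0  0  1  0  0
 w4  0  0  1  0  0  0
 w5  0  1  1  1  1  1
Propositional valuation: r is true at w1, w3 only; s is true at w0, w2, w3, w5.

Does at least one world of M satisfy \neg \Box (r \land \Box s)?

Yes

Recall that \Box ψ holds at a world iff ψ holds at every accessible world, and \Diamond ψ holds iff ψ holds at some accessible world.
Let φ = \neg \Box (r \land \Box s). Evaluate φ at each world:
  w0 (successors {w1, w2, w4}): φ is true.
  w1 (successors {w3, w4}): φ is true.
  w2 (successors {w2}): φ is true.
  w3 (successors {w3}): φ is false.
  w4 (successors {w2}): φ is true.
  w5 (successors {w1, w2, w3, w4, w5}): φ is true.
Detail at w0 (witness):
  At w0: \Box (r \land \Box s) is false, so \neg \Box (r \land \Box s) is true.
    At w0: \Box (r \land \Box s) requires r \land \Box s at every successor {w1, w2, w4}.
      r \land \Box s fails at w1, so \Box (r \land \Box s) is false at w0.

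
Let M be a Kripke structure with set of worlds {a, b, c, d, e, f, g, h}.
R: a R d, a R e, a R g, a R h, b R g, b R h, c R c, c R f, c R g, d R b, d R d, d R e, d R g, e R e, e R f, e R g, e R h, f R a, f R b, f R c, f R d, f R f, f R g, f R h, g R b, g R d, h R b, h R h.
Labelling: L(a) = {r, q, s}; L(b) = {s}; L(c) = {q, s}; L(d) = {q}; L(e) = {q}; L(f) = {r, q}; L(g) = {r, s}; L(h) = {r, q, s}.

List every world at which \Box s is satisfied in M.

Let φ = \Box s. Evaluate φ at each world:
  a (successors {d, e, g, h}): φ is false.
  b (successors {g, h}): φ is true.
  c (successors {c, f, g}): φ is false.
  d (successors {b, d, e, g}): φ is false.
  e (successors {e, f, g, h}): φ is false.
  f (successors {a, b, c, d, f, g, h}): φ is false.
  g (successors {b, d}): φ is false.
  h (successors {b, h}): φ is true.
For instance, at h:
  At h: \Box s requires s at every successor {b, h}.
    At b: s is true.
    At h: s is true.
  So \Box s is true at h.
Satisfying worlds: {b, h}

b, h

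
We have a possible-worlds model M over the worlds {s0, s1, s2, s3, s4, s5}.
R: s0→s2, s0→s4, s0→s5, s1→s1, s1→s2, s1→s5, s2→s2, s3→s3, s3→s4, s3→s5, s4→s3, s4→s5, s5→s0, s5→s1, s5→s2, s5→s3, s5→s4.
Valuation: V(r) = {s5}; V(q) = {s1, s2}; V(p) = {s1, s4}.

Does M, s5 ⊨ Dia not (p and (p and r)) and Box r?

No

At s5: Dia not (p and (p and r)) is true, Box r is false, so Dia not (p and (p and r)) and Box r is false.
  At s5: Dia not (p and (p and r)) requires not (p and (p and r)) at some successor in {s0, s1, s2, s3, s4}.
    not (p and (p and r)) holds at s0, so Dia not (p and (p and r)) is true at s5.
  At s5: Box r requires r at every successor {s0, s1, s2, s3, s4}.
    r fails at s0, so Box r is false at s5.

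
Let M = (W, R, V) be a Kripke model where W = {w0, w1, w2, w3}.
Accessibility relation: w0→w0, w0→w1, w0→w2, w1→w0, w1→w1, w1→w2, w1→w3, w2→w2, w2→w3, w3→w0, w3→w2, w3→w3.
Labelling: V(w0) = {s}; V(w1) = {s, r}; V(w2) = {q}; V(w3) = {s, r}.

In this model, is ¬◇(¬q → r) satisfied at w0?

No

At w0: ◇(¬q → r) is true, so ¬◇(¬q → r) is false.
  At w0: ◇(¬q → r) requires ¬q → r at some successor in {w0, w1, w2}.
    ¬q → r holds at w1, so ◇(¬q → r) is true at w0.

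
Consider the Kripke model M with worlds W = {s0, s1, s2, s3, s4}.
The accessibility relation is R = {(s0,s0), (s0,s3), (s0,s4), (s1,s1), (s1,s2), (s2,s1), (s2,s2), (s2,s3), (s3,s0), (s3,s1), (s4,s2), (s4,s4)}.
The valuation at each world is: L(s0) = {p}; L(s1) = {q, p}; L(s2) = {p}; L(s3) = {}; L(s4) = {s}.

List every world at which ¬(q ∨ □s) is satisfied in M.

s0, s2, s3, s4

Let φ = ¬(q ∨ □s). Evaluate φ at each world:
  s0 (successors {s0, s3, s4}): φ is true.
  s1 (successors {s1, s2}): φ is false.
  s2 (successors {s1, s2, s3}): φ is true.
  s3 (successors {s0, s1}): φ is true.
  s4 (successors {s2, s4}): φ is true.
For instance, at s0:
  At s0: q ∨ □s is false, so ¬(q ∨ □s) is true.
    At s0: q is false, □s is false, so q ∨ □s is false.
      At s0: □s requires s at every successor {s0, s3, s4}.
        s fails at s0, so □s is false at s0.
Satisfying worlds: {s0, s2, s3, s4}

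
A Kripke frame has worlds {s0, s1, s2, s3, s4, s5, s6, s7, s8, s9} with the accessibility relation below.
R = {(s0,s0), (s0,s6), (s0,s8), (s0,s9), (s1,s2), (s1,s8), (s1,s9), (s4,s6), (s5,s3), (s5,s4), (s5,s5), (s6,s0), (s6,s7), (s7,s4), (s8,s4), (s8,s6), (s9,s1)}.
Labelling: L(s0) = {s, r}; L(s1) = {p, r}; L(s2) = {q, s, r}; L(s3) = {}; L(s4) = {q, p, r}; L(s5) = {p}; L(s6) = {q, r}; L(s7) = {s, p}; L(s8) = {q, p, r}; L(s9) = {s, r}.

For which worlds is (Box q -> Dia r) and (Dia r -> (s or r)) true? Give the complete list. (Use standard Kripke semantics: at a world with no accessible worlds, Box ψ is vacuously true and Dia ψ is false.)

s0, s1, s4, s6, s7, s8, s9

Let φ = (Box q -> Dia r) and (Dia r -> (s or r)). Evaluate φ at each world:
  s0 (successors {s0, s6, s8, s9}): φ is true.
  s1 (successors {s2, s8, s9}): φ is true.
  s2 (successors ∅): φ is false.
  s3 (successors ∅): φ is false.
  s4 (successors {s6}): φ is true.
  s5 (successors {s3, s4, s5}): φ is false.
  s6 (successors {s0, s7}): φ is true.
  s7 (successors {s4}): φ is true.
  s8 (successors {s4, s6}): φ is true.
  s9 (successors {s1}): φ is true.
For instance, at s5:
  At s5: Box q -> Dia r is true, Dia r -> (s or r) is false, so (Box q -> Dia r) and (Dia r -> (s or r)) is false.
    At s5: Box q is false, Dia r is true, so Box q -> Dia r is true.
      At s5: Box q requires q at every successor {s3, s4, s5}.
        q fails at s3, so Box q is false at s5.
      At s5: Dia r requires r at some successor in {s3, s4, s5}.
        r holds at s4, so Dia r is true at s5.
    At s5: Dia r is true, s or r is false, so Dia r -> (s or r) is false.
      At s5: Dia r requires r at some successor in {s3, s4, s5}.
        r holds at s4, so Dia r is true at s5.
Satisfying worlds: {s0, s1, s4, s6, s7, s8, s9}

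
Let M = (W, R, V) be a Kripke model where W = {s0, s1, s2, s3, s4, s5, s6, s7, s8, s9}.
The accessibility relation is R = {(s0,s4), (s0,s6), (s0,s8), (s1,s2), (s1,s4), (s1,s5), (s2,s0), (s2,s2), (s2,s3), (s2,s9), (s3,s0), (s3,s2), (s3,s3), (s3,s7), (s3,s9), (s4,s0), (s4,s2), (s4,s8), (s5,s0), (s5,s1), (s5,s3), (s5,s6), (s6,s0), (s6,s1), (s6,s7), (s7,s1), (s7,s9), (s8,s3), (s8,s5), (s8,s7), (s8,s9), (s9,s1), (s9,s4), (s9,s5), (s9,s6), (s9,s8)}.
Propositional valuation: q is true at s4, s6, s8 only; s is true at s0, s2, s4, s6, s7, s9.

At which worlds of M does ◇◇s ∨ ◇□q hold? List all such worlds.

s0, s1, s2, s3, s4, s5, s6, s7, s8, s9

Let φ = ◇◇s ∨ ◇□q. Evaluate φ at each world:
  s0 (successors {s4, s6, s8}): φ is true.
  s1 (successors {s2, s4, s5}): φ is true.
  s2 (successors {s0, s2, s3, s9}): φ is true.
  s3 (successors {s0, s2, s3, s7, s9}): φ is true.
  s4 (successors {s0, s2, s8}): φ is true.
  s5 (successors {s0, s1, s3, s6}): φ is true.
  s6 (successors {s0, s1, s7}): φ is true.
  s7 (successors {s1, s9}): φ is true.
  s8 (successors {s3, s5, s7, s9}): φ is true.
  s9 (successors {s1, s4, s5, s6, s8}): φ is true.
For instance, at s2:
  At s2: ◇◇s is true, ◇□q is true, so ◇◇s ∨ ◇□q is true.
    At s2: ◇◇s requires ◇s at some successor in {s0, s2, s3, s9}.
      ◇s holds at s0, so ◇◇s is true at s2.
    At s2: ◇□q requires □q at some successor in {s0, s2, s3, s9}.
      □q holds at s0, so ◇□q is true at s2.
Satisfying worlds: {s0, s1, s2, s3, s4, s5, s6, s7, s8, s9}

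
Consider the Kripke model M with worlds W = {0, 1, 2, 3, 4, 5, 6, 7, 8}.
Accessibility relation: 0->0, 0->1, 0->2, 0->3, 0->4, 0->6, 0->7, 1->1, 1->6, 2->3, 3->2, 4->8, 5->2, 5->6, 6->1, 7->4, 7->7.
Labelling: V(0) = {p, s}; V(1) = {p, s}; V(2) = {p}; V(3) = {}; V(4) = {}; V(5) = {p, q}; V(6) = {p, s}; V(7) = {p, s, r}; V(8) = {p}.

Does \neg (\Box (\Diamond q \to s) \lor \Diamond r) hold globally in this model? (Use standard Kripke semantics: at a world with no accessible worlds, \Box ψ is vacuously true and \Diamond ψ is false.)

No

Let φ = \neg (\Box (\Diamond q \to s) \lor \Diamond r). Evaluate φ at each world:
  0 (successors {0, 1, 2, 3, 4, 6, 7}): φ is false.
  1 (successors {1, 6}): φ is false.
  2 (successors {3}): φ is false.
  3 (successors {2}): φ is false.
  4 (successors {8}): φ is false.
  5 (successors {2, 6}): φ is false.
  6 (successors {1}): φ is false.
  7 (successors {4, 7}): φ is false.
  8 (successors ∅): φ is false.
Detail at 0 (counterexample):
  At 0: \Box (\Diamond q \to s) \lor \Diamond r is true, so \neg (\Box (\Diamond q \to s) \lor \Diamond r) is false.
    At 0: \Box (\Diamond q \to s) is true, \Diamond r is true, so \Box (\Diamond q \to s) \lor \Diamond r is true.
      At 0: \Box (\Diamond q \to s) requires \Diamond q \to s at every successor {0, 1, 2, 3, 4, 6, 7}.
        At 0: \Diamond q \to s is true.
        At 1: \Diamond q \to s is true.
        At 2: \Diamond q \to s is true.
        At 3: \Diamond q \to s is true.
        At 4: \Diamond q \to s is true.
        At 6: \Diamond q \to s is true.
        At 7: \Diamond q \to s is true.
      So \Box (\Diamond q \to s) is true at 0.
      At 0: \Diamond r requires r at some successor in {0, 1, 2, 3, 4, 6, 7}.
        r holds at 7, so \Diamond r is true at 0.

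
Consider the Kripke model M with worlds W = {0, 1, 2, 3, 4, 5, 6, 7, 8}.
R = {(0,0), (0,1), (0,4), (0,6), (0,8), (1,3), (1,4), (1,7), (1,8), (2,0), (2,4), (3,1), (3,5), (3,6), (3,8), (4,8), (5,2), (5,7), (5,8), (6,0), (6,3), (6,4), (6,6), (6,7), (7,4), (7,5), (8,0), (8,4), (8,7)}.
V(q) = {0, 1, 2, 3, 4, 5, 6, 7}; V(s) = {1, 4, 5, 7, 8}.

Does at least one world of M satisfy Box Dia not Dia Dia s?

No

Let φ = Box Dia not Dia Dia s. Evaluate φ at each world:
  0 (successors {0, 1, 4, 6, 8}): φ is false.
  1 (successors {3, 4, 7, 8}): φ is false.
  2 (successors {0, 4}): φ is false.
  3 (successors {1, 5, 6, 8}): φ is false.
  4 (successors {8}): φ is false.
  5 (successors {2, 7, 8}): φ is false.
  6 (successors {0, 3, 4, 6, 7}): φ is false.
  7 (successors {4, 5}): φ is false.
  8 (successors {0, 4, 7}): φ is false.
For instance, at 8:
  At 8: Box Dia not Dia Dia s requires Dia not Dia Dia s at every successor {0, 4, 7}.
    Dia not Dia Dia s fails at 0, so Box Dia not Dia Dia s is false at 8.
      At 0: Dia not Dia Dia s requires not Dia Dia s at some successor in {0, 1, 4, 6, 8}.
        At 0: not Dia Dia s is false.
        At 1: not Dia Dia s is false.
        At 4: not Dia Dia s is false.
        At 6: not Dia Dia s is false.
        At 8: not Dia Dia s is false.
      So Dia not Dia Dia s is false at 0.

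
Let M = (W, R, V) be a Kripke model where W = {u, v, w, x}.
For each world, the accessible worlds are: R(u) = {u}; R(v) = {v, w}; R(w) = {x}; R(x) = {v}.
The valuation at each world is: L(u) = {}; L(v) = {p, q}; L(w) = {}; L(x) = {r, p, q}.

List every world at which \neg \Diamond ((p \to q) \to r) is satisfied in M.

u, v, x

Recall that \Diamond ψ holds at a world iff ψ holds at some accessible world.
Let φ = \neg \Diamond ((p \to q) \to r). Evaluate φ at each world:
  u (successors {u}): φ is true.
  v (successors {v, w}): φ is true.
  w (successors {x}): φ is false.
  x (successors {v}): φ is true.
For instance, at v:
  At v: \Diamond ((p \to q) \to r) is false, so \neg \Diamond ((p \to q) \to r) is true.
    At v: \Diamond ((p \to q) \to r) requires (p \to q) \to r at some successor in {v, w}.
      At v: (p \to q) \to r is false.
      At w: (p \to q) \to r is false.
    So \Diamond ((p \to q) \to r) is false at v.
Satisfying worlds: {u, v, x}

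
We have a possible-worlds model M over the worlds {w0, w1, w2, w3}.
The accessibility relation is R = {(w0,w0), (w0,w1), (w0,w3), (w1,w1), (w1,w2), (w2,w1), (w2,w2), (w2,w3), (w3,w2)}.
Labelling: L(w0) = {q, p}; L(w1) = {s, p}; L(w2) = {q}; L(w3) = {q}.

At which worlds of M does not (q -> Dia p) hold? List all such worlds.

w3

Recall that Dia ψ holds at a world iff ψ holds at some accessible world.
Let φ = not (q -> Dia p). Evaluate φ at each world:
  w0 (successors {w0, w1, w3}): φ is false.
  w1 (successors {w1, w2}): φ is false.
  w2 (successors {w1, w2, w3}): φ is false.
  w3 (successors {w2}): φ is true.
For instance, at w2:
  At w2: q -> Dia p is true, so not (q -> Dia p) is false.
    At w2: q is true, Dia p is true, so q -> Dia p is true.
      At w2: Dia p requires p at some successor in {w1, w2, w3}.
        p holds at w1, so Dia p is true at w2.
Satisfying worlds: {w3}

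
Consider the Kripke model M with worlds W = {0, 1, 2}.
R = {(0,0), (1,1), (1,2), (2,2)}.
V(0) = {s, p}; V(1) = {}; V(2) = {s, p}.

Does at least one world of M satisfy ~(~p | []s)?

No

Let φ = ~(~p | []s). Evaluate φ at each world:
  0 (successors {0}): φ is false.
  1 (successors {1, 2}): φ is false.
  2 (successors {2}): φ is false.
For instance, at 2:
  At 2: ~p | []s is true, so ~(~p | []s) is false.
    At 2: ~p is false, []s is true, so ~p | []s is true.
      At 2: []s requires s at every successor {2}.
        At 2: s is true.
      So []s is true at 2.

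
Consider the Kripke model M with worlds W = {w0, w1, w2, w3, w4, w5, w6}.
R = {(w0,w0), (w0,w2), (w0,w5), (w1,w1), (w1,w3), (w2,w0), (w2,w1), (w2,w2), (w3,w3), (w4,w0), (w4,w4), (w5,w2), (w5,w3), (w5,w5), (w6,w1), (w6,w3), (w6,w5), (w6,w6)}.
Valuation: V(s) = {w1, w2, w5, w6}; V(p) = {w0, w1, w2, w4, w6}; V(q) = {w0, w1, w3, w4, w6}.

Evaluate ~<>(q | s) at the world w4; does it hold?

Recall that <>ψ holds at a world iff ψ holds at some accessible world.
At w4: <>(q | s) is true, so ~<>(q | s) is false.
  At w4: <>(q | s) requires q | s at some successor in {w0, w4}.
    q | s holds at w0, so <>(q | s) is true at w4.

No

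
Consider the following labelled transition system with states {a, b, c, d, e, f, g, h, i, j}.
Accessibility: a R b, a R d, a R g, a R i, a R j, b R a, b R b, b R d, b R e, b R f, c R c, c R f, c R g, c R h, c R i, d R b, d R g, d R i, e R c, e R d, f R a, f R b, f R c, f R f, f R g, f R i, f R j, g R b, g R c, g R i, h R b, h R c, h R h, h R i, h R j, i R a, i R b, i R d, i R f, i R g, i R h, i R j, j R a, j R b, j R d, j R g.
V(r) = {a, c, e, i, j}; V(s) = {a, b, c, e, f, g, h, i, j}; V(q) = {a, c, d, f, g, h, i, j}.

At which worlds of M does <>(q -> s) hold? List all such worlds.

a, b, c, d, e, f, g, h, i, j

Let φ = <>(q -> s). Evaluate φ at each world:
  a (successors {b, d, g, i, j}): φ is true.
  b (successors {a, b, d, e, f}): φ is true.
  c (successors {c, f, g, h, i}): φ is true.
  d (successors {b, g, i}): φ is true.
  e (successors {c, d}): φ is true.
  f (successors {a, b, c, f, g, i, j}): φ is true.
  g (successors {b, c, i}): φ is true.
  h (successors {b, c, h, i, j}): φ is true.
  i (successors {a, b, d, f, g, h, j}): φ is true.
  j (successors {a, b, d, g}): φ is true.
For instance, at i:
  At i: <>(q -> s) requires q -> s at some successor in {a, b, d, f, g, h, j}.
    q -> s holds at a, so <>(q -> s) is true at i.
Satisfying worlds: {a, b, c, d, e, f, g, h, i, j}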